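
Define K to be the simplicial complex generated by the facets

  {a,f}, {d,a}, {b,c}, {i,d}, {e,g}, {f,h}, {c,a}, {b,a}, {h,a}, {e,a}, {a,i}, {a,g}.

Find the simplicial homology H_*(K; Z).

H_0 = Z,  H_1 = Z^4.

Take the total order a < b < c < d < e < f < g < h < i on the vertex set. Then K (dimension 1) consists of the simplices:

  0-simplices (9): a, b, c, d, e, f, g, h, i
  1-simplices (12): ab, ac, ad, ae, af, ag, ah, ai, bc, di, eg, fh

so the chain groups are C_0 ≅ Z^9, C_1 ≅ Z^12.

The boundary map ∂_1: C_1 → C_0 sends each edge [p,q] (with p < q) to q − p.
As a 9×12 matrix over Z this has rank 8, with invariant factors (1,1,1,1,1,1,1,1).

Now H_k = ker ∂_k / im ∂_{k+1}, so:

  H_0: rank C_0 − rank ∂_1 = 9 − 8 = 1, and the invariant factors of ∂_1 are all 1, so H_0 ≅ Z.
  H_1: rank ker ∂_1 − rank ∂_2 = (12 − 8) − 0 = 4, and there is no ∂_2, so H_1 ≅ Z^4.

(K is a triangulation of a wedge of 4 circles.)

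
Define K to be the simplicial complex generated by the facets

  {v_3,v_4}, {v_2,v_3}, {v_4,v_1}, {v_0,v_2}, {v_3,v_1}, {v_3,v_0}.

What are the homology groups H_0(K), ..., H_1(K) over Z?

K has 5 vertices, 6 edges.
rank ∂_0 = 0, rank ∂_1 = 4 ⇒ b_0 = 5 − 0 − 4 = 1; all invariant factors of ∂_1 are 1 so no torsion. So H_0 = Z.
rank ∂_1 = 4, rank ∂_2 = 0 ⇒ b_1 = 6 − 4 − 0 = 2. So H_1 = Z^2.

H_0 = Z,  H_1 = Z^2.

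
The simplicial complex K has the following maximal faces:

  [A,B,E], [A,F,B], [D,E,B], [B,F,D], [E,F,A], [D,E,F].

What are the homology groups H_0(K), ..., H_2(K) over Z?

Order the vertices as A < B < D < E < F. Listing each simplex with vertices in this order, K has dimension 2 with simplices:

  0-simplices (5): A, B, D, E, F
  1-simplices (9): AB, AE, AF, BD, BE, BF, DE, DF, EF
  2-simplices (6): ABE, ABF, AEF, BDE, BDF, DEF

giving chain groups C_0 ≅ Z^5, C_1 ≅ Z^9, C_2 ≅ Z^6.

The boundary map ∂_1: C_1 → C_0 is given by ∂[p,q] = [q] − [p]. For instance
  ∂BF = F − B.
This gives a 5×9 integer matrix of rank 4; reducing to Smith normal form yields diagonal entries (1,1,1,1).

∂_2: C_2 → C_1 acts by ∂[p,q,r] = [q,r] − [p,r] + [p,q]. For instance
  ∂ABE = BE − AE + AB,
  ∂DEF = EF − DF + DE.
As a 9×6 matrix over Z this has rank 5, with invariant factors (1,1,1,1,1).

Now H_k = ker ∂_k / im ∂_{k+1}, so:

  H_0: rank C_0 − rank ∂_1 = 5 − 4 = 1, and the invariant factors of ∂_1 are all 1, so H_0 = Z.
  H_1: rank ker ∂_1 − rank ∂_2 = (9 − 4) − 5 = 0, and the invariant factors of ∂_2 are all 1, so H_1 = 0.
  H_2: rank ker ∂_2 − rank ∂_3 = (6 − 5) − 0 = 1, and there is no ∂_3, so H_2 = Z.

(K is a triangulation of the 2-sphere S^2.)

H_0 = Z,  H_1 = 0,  H_2 = Z.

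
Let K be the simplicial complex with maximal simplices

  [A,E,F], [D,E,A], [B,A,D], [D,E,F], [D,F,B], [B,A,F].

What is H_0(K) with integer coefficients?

K has 5 vertices, 9 edges, 6 triangles.
rank ∂_0 = 0, rank ∂_1 = 4 ⇒ b_0 = 5 − 0 − 4 = 1; all invariant factors of ∂_1 are 1 so no torsion. So H_0 ≅ Z.

H_0 ≅ Z.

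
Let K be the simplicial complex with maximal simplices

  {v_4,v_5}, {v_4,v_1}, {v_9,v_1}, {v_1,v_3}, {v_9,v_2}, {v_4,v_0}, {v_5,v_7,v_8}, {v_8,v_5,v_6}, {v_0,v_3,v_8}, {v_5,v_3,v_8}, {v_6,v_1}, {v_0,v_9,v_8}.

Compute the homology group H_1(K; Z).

H_1 = Z^4.

Fix the vertex order v_0 < v_1 < v_2 < v_3 < v_4 < v_5 < v_6 < v_7 < v_8 < v_9 and write every simplex with vertices in increasing order. Then dim K = 2 and the simplices of K are:

  0-simplices (10): [v_0], [v_1], [v_2], [v_3], [v_4], [v_5], [v_6], [v_7], [v_8], [v_9]
  1-simplices (18): (18 of them)
  2-simplices (5): [v_0,v_3,v_8], [v_0,v_8,v_9], [v_3,v_5,v_8], [v_5,v_6,v_8], [v_5,v_7,v_8]

giving chain groups C_0 ≅ Z^10, C_1 ≅ Z^18, C_2 ≅ Z^5.

∂_1: C_1 → C_0 sends each edge [p,q] (with p < q) to q − p. For instance
  ∂[v_0,v_8] = [v_8] − [v_0].
The 10×18 boundary matrix has rank 9 and Smith normal form diag(1,1,1,1,1,1,1,1,1).

Boundary ∂_2: C_2 → C_1 acts by ∂[p,q,r] = [q,r] − [p,r] + [p,q]. For instance
  ∂[v_5,v_7,v_8] = [v_7,v_8] − [v_5,v_8] + [v_5,v_7],
  ∂[v_0,v_8,v_9] = [v_8,v_9] − [v_0,v_9] + [v_0,v_8].
The resulting 18×5 matrix has rank 5, and its Smith normal form has invariant factors (1,1,1,1,1).

Now H_k = ker ∂_k / im ∂_{k+1}, so:

  H_1: rank ker ∂_1 − rank ∂_2 = (18 − 9) − 5 = 4, and the invariant factors of ∂_2 are all 1, so H_1 = Z^4.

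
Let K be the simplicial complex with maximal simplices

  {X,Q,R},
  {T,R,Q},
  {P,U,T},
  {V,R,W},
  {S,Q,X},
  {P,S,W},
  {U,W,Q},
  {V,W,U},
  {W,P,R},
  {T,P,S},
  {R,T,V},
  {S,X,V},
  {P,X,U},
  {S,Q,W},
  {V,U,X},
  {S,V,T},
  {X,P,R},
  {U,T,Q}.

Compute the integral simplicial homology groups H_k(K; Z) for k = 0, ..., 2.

We work with the vertex ordering P < Q < R < S < T < U < V < W < X. The simplices of K, each written with vertices in increasing order, are:

  0-simplices (9): P, Q, R, S, T, U, V, W, X
  1-simplices (27): PR, PS, PT, PU, PW, PX, QR, QS, QT, QU, QW, QX, RT, RV, RW, RX, ST, SV, SW, SX, TU, TV, UV, UW, UX, VW, VX
  2-simplices (18): PRW, PRX, PST, PSW, PTU, PUX, QRT, QRX, QSW, QSX, QTU, QUW, RTV, RVW, STV, SVX, UVW, UVX

giving chain groups C_0 ≅ Z^9, C_1 ≅ Z^27, C_2 ≅ Z^18.

The boundary map ∂_1: C_1 → C_0 sends each edge [p,q] (with p < q) to q − p. For instance
  ∂RT = T − R.
As a 9×27 matrix over Z this has rank 8, with invariant factors (1,1,1,1,1,1,1,1).

∂_2: C_2 → C_1 sends each 2-simplex [p,q,r] to [q,r] − [p,r] + [p,q]. For instance
  ∂PRX = RX − PX + PR,
  ∂QSX = SX − QX + QS.
This gives a 27×18 integer matrix of rank 17; reducing to Smith normal form yields diagonal entries (1,1,1,1,1,1,1,1,1,1,1,1,1,1,1,1,1).

Computing H_k = (kernel of ∂_k) / (image of ∂_{k+1}):

  H_0: rank C_0 − rank ∂_1 = 9 − 8 = 1, and the invariant factors of ∂_1 are all 1, so H_0 ≅ Z.
  H_1: rank ker ∂_1 − rank ∂_2 = (27 − 8) − 17 = 2, and the invariant factors of ∂_2 are all 1, so H_1 ≅ Z^2.
  H_2: rank ker ∂_2 − rank ∂_3 = (18 − 17) − 0 = 1, and there is no ∂_3, so H_2 ≅ Z.

H_0 = Z,  H_1 = Z^2,  H_2 = Z.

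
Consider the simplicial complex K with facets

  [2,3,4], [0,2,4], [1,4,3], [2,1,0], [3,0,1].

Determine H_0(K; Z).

H_0 = Z.

We work with the vertex ordering 0 < 1 < 2 < 3 < 4. The simplices of K, each written with vertices in increasing order, are:

  0-simplices (5): [0], [1], [2], [3], [4]
  1-simplices (10): [0,1], [0,2], [0,3], [0,4], [1,2], [1,3], [1,4], [2,3], [2,4], [3,4]
  2-simplices (5): [0,1,2], [0,1,3], [0,2,4], [1,3,4], [2,3,4]

so the chain groups are C_0 ≅ Z^5, C_1 ≅ Z^10, C_2 ≅ Z^5.

The boundary map ∂_1: C_1 → C_0 sends each edge [p,q] (with p < q) to q − p.
The 5×10 boundary matrix has rank 4 and Smith normal form diag(1,1,1,1).

The boundary map ∂_2: C_2 → C_1 acts by ∂[p,q,r] = [q,r] − [p,r] + [p,q]. For instance
  ∂[0,2,4] = [2,4] − [0,4] + [0,2],
  ∂[1,3,4] = [3,4] − [1,4] + [1,3].
The resulting 10×5 matrix has rank 5, and its Smith normal form has invariant factors (1,1,1,1,1).

From H_k ≅ ker(∂_k) / im(∂_{k+1}) we obtain:

  H_0: rank C_0 − rank ∂_1 = 5 − 4 = 1, and the invariant factors of ∂_1 are all 1, so H_0 = Z.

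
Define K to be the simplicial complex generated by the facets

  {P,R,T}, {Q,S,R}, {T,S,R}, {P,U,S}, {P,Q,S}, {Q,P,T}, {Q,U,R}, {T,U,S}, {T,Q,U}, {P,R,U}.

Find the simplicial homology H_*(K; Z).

Order the vertices as P < Q < R < S < T < U. Listing each simplex with vertices in this order, K has dimension 2 with simplices:

  0-simplices (6): P, Q, R, S, T, U
  1-simplices (15): PQ, PR, PS, PT, PU, QR, QS, QT, QU, RS, RT, RU, ST, SU, TU
  2-simplices (10): PQS, PQT, PRT, PRU, PSU, QRS, QRU, QTU, RST, STU

giving chain groups C_0 ≅ Z^6, C_1 ≅ Z^15, C_2 ≅ Z^10.

Boundary ∂_1: C_1 → C_0 maps an edge to its endpoints' difference, ∂[p,q] = q − p. For instance
  ∂QR = R − Q.
As a 6×15 matrix over Z this has rank 5, with invariant factors (1,1,1,1,1).

The boundary map ∂_2: C_2 → C_1 maps a triangle to the signed sum of its edges. For instance
  ∂RST = ST − RT + RS,
  ∂PRT = RT − PT + PR.
The 15×10 boundary matrix has rank 10 and Smith normal form diag(1,1,1,1,1,1,1,1,1,2).

From H_k ≅ ker(∂_k) / im(∂_{k+1}) we obtain:

  H_0: rank C_0 − rank ∂_1 = 6 − 5 = 1, and the invariant factors of ∂_1 are all 1, so H_0 ≅ Z.
  H_1: rank ker ∂_1 − rank ∂_2 = (15 − 5) − 10 = 0, and ∂_2 has invariant factor 2 > 1, so H_1 ≅ Z_2.
  H_2: rank ker ∂_2 − rank ∂_3 = (10 − 10) − 0 = 0, and there is no ∂_3, so H_2 ≅ 0.

(K is a triangulation of the real projective plane RP^2.)

H_0 ≅ Z,  H_1 ≅ Z_2,  H_2 = 0.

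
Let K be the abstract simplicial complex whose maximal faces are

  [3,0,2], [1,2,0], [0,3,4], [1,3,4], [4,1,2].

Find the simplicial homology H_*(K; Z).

Order the vertices as 0 < 1 < 2 < 3 < 4. Listing each simplex with vertices in this order, K has dimension 2 with simplices:

  0-simplices (5): [0], [1], [2], [3], [4]
  1-simplices (10): [0,1], [0,2], [0,3], [0,4], [1,2], [1,3], [1,4], [2,3], [2,4], [3,4]
  2-simplices (5): [0,1,2], [0,2,3], [0,3,4], [1,2,4], [1,3,4]

giving chain groups C_0 ≅ Z^5, C_1 ≅ Z^10, C_2 ≅ Z^5.

∂_1: C_1 → C_0 is given by ∂[p,q] = [q] − [p].
As a 5×10 matrix over Z this has rank 4, with invariant factors (1,1,1,1).

Boundary ∂_2: C_2 → C_1 maps a triangle to the signed sum of its edges. For instance
  ∂[0,1,2] = [1,2] − [0,2] + [0,1],
  ∂[1,2,4] = [2,4] − [1,4] + [1,2].
As a 10×5 matrix over Z this has rank 5, with invariant factors (1,1,1,1,1).

Reading off H_k = ker ∂_k / im ∂_{k+1}:

  H_0: rank C_0 − rank ∂_1 = 5 − 4 = 1, and the invariant factors of ∂_1 are all 1, so H_0 ≅ Z.
  H_1: rank ker ∂_1 − rank ∂_2 = (10 − 4) − 5 = 1, and the invariant factors of ∂_2 are all 1, so H_1 ≅ Z.
  H_2: rank ker ∂_2 − rank ∂_3 = (5 − 5) − 0 = 0, and there is no ∂_3, so H_2 ≅ 0.

H_0 ≅ Z,  H_1 ≅ Z,  H_2 = 0.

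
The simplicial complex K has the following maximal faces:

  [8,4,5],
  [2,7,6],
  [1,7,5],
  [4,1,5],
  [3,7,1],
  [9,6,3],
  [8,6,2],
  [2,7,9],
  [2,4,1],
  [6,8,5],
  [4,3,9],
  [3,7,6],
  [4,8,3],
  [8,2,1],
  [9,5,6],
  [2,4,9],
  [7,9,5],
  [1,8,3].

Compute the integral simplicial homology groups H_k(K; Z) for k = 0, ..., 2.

H_0 = Z,  H_1 = Z ⊕ Z/2,  H_2 = 0.

Fix the vertex order 1 < 2 < 3 < 4 < 5 < 6 < 7 < 8 < 9 and write every simplex with vertices in increasing order. Then dim K = 2 and the simplices of K are:

  0-simplices (9): [1], [2], [3], [4], [5], [6], [7], [8], [9]
  1-simplices (27): (27 of them)
  2-simplices (18): [1,2,4], [1,2,8], [1,3,7], [1,3,8], [1,4,5], [1,5,7], [2,4,9], [2,6,7], [2,6,8], [2,7,9], [3,4,8], [3,4,9], [3,6,7], [3,6,9], [4,5,8], [5,6,8], [5,6,9], [5,7,9]

so the chain groups are C_0 ≅ Z^9, C_1 ≅ Z^27, C_2 ≅ Z^18.

Boundary ∂_1: C_1 → C_0 is given by ∂[p,q] = [q] − [p]. For instance
  ∂[2,7] = [7] − [2].
This gives a 9×27 integer matrix of rank 8; reducing to Smith normal form yields diagonal entries (1,1,1,1,1,1,1,1).

∂_2: C_2 → C_1 acts by ∂[p,q,r] = [q,r] − [p,r] + [p,q]. For instance
  ∂[3,4,9] = [4,9] − [3,9] + [3,4],
  ∂[1,5,7] = [5,7] − [1,7] + [1,5].
The 27×18 boundary matrix has rank 18 and Smith normal form diag(1,1,1,1,1,1,1,1,1,1,1,1,1,1,1,1,1,2).

Reading off H_k = ker ∂_k / im ∂_{k+1}:

  H_0: rank C_0 − rank ∂_1 = 9 − 8 = 1, and the invariant factors of ∂_1 are all 1, so H_0 = Z.
  H_1: rank ker ∂_1 − rank ∂_2 = (27 − 8) − 18 = 1, and ∂_2 has invariant factor 2 > 1, so H_1 = Z ⊕ Z/2.
  H_2: rank ker ∂_2 − rank ∂_3 = (18 − 18) − 0 = 0, and there is no ∂_3, so H_2 = 0.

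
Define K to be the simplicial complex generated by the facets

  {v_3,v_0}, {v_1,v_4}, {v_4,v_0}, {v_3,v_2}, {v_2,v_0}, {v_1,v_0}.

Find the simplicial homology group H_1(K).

H_1 = Z^2.

Take the total order v_0 < v_1 < v_2 < v_3 < v_4 on the vertex set. Then K (dimension 1) consists of the simplices:

  0-simplices (5): [v_0], [v_1], [v_2], [v_3], [v_4]
  1-simplices (6): [v_0,v_1], [v_0,v_2], [v_0,v_3], [v_0,v_4], [v_1,v_4], [v_2,v_3]

Hence C_0 ≅ Z^5, C_1 ≅ Z^6.

The boundary map ∂_1: C_1 → C_0 maps an edge to its endpoints' difference, ∂[p,q] = q − p. For instance
  ∂[v_0,v_4] = [v_4] − [v_0].
As a 5×6 matrix over Z this has rank 4, with invariant factors (1,1,1,1).

From H_k ≅ ker(∂_k) / im(∂_{k+1}) we obtain:

  H_1: rank ker ∂_1 − rank ∂_2 = (6 − 4) − 0 = 2, and there is no ∂_2, so H_1 ≅ Z^2.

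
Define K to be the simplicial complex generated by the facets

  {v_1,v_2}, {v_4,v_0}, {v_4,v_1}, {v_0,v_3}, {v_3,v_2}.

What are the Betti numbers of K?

b_0 = 1, b_1 = 1.

We work with the vertex ordering v_0 < v_1 < v_2 < v_3 < v_4. The simplices of K, each written with vertices in increasing order, are:

  0-simplices (5): [v_0], [v_1], [v_2], [v_3], [v_4]
  1-simplices (5): [v_0,v_3], [v_0,v_4], [v_1,v_2], [v_1,v_4], [v_2,v_3]

so the chain groups are C_0 ≅ Z^5, C_1 ≅ Z^5.

∂_1: C_1 → C_0 sends each edge [p,q] (with p < q) to q − p.
As a 5×5 matrix over Z this has rank 4, with invariant factors (1,1,1,1).

Now H_k = ker ∂_k / im ∂_{k+1}, so:

  H_0: rank C_0 − rank ∂_1 = 5 − 4 = 1, and the invariant factors of ∂_1 are all 1, so H_0 ≅ Z.
  H_1: rank ker ∂_1 − rank ∂_2 = (5 − 4) − 0 = 1, and there is no ∂_2, so H_1 ≅ Z.

Hence the Betti numbers are b_0 = 1, b_1 = 1.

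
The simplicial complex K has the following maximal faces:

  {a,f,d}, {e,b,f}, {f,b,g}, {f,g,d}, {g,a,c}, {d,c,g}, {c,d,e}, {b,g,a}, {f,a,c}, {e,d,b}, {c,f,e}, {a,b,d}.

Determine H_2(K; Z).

Order the vertices as a < b < c < d < e < f < g. Listing each simplex with vertices in this order, K has dimension 2 with simplices:

  0-simplices (7): a, b, c, d, e, f, g
  1-simplices (18): ab, ac, ad, af, ag, bd, be, bf, bg, cd, ce, cf, cg, de, df, dg, ef, fg
  2-simplices (12): abd, abg, acf, acg, adf, bde, bef, bfg, cde, cdg, cef, dfg

giving chain groups C_0 ≅ Z^7, C_1 ≅ Z^18, C_2 ≅ Z^12.

∂_1: C_1 → C_0 sends each edge [p,q] (with p < q) to q − p.
This gives a 7×18 integer matrix of rank 6; reducing to Smith normal form yields diagonal entries (1,1,1,1,1,1).

The boundary map ∂_2: C_2 → C_1 acts by ∂[p,q,r] = [q,r] − [p,r] + [p,q]. For instance
  ∂bde = de − be + bd,
  ∂dfg = fg − dg + df.
This gives a 18×12 integer matrix of rank 12; reducing to Smith normal form yields diagonal entries (1,1,1,1,1,1,1,1,1,1,1,2).

From H_k ≅ ker(∂_k) / im(∂_{k+1}) we obtain:

  H_2: rank ker ∂_2 − rank ∂_3 = (12 − 12) − 0 = 0, and there is no ∂_3, so H_2 = 0.

H_2 ≅ 0.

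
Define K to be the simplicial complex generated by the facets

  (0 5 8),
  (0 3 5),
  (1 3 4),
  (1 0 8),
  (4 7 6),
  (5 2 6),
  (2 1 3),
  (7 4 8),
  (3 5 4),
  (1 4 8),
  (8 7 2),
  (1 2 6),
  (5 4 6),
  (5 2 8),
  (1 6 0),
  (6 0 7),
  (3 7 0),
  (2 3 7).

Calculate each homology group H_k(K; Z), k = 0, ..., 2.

K has 9 vertices, 27 edges, 18 triangles.
rank ∂_0 = 0, rank ∂_1 = 8 ⇒ b_0 = 9 − 0 − 8 = 1; all invariant factors of ∂_1 are 1 so no torsion. So H_0 ≅ Z.
rank ∂_1 = 8, rank ∂_2 = 17 ⇒ b_1 = 27 − 8 − 17 = 2; all invariant factors of ∂_2 are 1 so no torsion. So H_1 ≅ Z^2.
rank ∂_2 = 17, rank ∂_3 = 0 ⇒ b_2 = 18 − 17 − 0 = 1. So H_2 ≅ Z.

H_0 = Z,  H_1 = Z^2,  H_2 = Z.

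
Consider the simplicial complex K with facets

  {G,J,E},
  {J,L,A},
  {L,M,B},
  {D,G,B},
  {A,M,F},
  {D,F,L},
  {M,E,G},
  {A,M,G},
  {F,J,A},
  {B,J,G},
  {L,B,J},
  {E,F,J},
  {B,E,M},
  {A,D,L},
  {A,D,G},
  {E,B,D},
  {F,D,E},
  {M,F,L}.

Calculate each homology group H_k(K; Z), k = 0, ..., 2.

H_0 = Z,  H_1 = Z ⊕ Z_2,  H_2 = 0.

Order the vertices as A < B < D < E < F < G < J < L < M. Listing each simplex with vertices in this order, K has dimension 2 with simplices:

  0-simplices (9): A, B, D, E, F, G, J, L, M
  1-simplices (27): AD, AF, AG, AJ, AL, AM, BD, BE, BG, BJ, BL, BM, DE, DF, DG, DL, EF, EG, EJ, EM, FJ, FL, FM, GJ, GM, JL, LM
  2-simplices (18): ADG, ADL, AFJ, AFM, AGM, AJL, BDE, BDG, BEM, BGJ, BJL, BLM, DEF, DFL, EFJ, EGJ, EGM, FLM

Hence C_0 ≅ Z^9, C_1 ≅ Z^27, C_2 ≅ Z^18.

The boundary map ∂_1: C_1 → C_0 maps an edge to its endpoints' difference, ∂[p,q] = q − p.
This gives a 9×27 integer matrix of rank 8; reducing to Smith normal form yields diagonal entries (1,1,1,1,1,1,1,1).

Boundary ∂_2: C_2 → C_1 sends each 2-simplex [p,q,r] to [q,r] − [p,r] + [p,q]. For instance
  ∂DFL = FL − DL + DF,
  ∂AJL = JL − AL + AJ.
This gives a 27×18 integer matrix of rank 18; reducing to Smith normal form yields diagonal entries (1,1,1,1,1,1,1,1,1,1,1,1,1,1,1,1,1,2).

Now H_k = ker ∂_k / im ∂_{k+1}, so:

  H_0: rank C_0 − rank ∂_1 = 9 − 8 = 1, and the invariant factors of ∂_1 are all 1, so H_0 = Z.
  H_1: rank ker ∂_1 − rank ∂_2 = (27 − 8) − 18 = 1, and ∂_2 has invariant factor 2 > 1, so H_1 = Z ⊕ Z_2.
  H_2: rank ker ∂_2 − rank ∂_3 = (18 − 18) − 0 = 0, and there is no ∂_3, so H_2 = 0.

(K is a triangulation of the Klein bottle.)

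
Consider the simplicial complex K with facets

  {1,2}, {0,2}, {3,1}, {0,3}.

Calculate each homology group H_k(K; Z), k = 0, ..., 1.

Fix the vertex order 0 < 1 < 2 < 3 and write every simplex with vertices in increasing order. Then dim K = 1 and the simplices of K are:

  0-simplices (4): [0], [1], [2], [3]
  1-simplices (4): [0,2], [0,3], [1,2], [1,3]

giving chain groups C_0 ≅ Z^4, C_1 ≅ Z^4.

∂_1: C_1 → C_0 maps an edge to its endpoints' difference, ∂[p,q] = q − p. For instance
  ∂[0,2] = [2] − [0].
The resulting 4×4 matrix has rank 3, and its Smith normal form has invariant factors (1,1,1).

Now H_k = ker ∂_k / im ∂_{k+1}, so:

  H_0: rank C_0 − rank ∂_1 = 4 − 3 = 1, and the invariant factors of ∂_1 are all 1, so H_0 ≅ Z.
  H_1: rank ker ∂_1 − rank ∂_2 = (4 − 3) − 0 = 1, and there is no ∂_2, so H_1 ≅ Z.

As a check, the Euler characteristic is 4 − 4 = 0, which agrees with 1 − 1 = 0.

H_0 ≅ Z,  H_1 ≅ Z.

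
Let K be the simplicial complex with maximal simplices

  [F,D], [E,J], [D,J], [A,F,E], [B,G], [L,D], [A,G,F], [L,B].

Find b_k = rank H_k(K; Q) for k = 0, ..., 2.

b_0 = 1, b_1 = 2, b_2 = 0.

Take the total order A < B < D < E < F < G < J < L on the vertex set. Then K (dimension 2) consists of the simplices:

  0-simplices (8): A, B, D, E, F, G, J, L
  1-simplices (11): AE, AF, AG, BG, BL, DF, DJ, DL, EF, EJ, FG
  2-simplices (2): AEF, AFG

giving chain groups C_0 ≅ Z^8, C_1 ≅ Z^11, C_2 ≅ Z^2.

Boundary ∂_1: C_1 → C_0 is given by ∂[p,q] = [q] − [p]. For instance
  ∂AE = E − A.
The 8×11 boundary matrix has rank 7 and Smith normal form diag(1,1,1,1,1,1,1).

The boundary map ∂_2: C_2 → C_1 sends each 2-simplex [p,q,r] to [q,r] − [p,r] + [p,q]. For instance
  ∂AFG = FG − AG + AF,
  ∂AEF = EF − AF + AE.
The resulting 11×2 matrix has rank 2, and its Smith normal form has invariant factors (1,1).

From H_k ≅ ker(∂_k) / im(∂_{k+1}) we obtain:

  H_0: rank C_0 − rank ∂_1 = 8 − 7 = 1, and the invariant factors of ∂_1 are all 1, so H_0 ≅ Z.
  H_1: rank ker ∂_1 − rank ∂_2 = (11 − 7) − 2 = 2, and the invariant factors of ∂_2 are all 1, so H_1 ≅ Z^2.
  H_2: rank ker ∂_2 − rank ∂_3 = (2 − 2) − 0 = 0, and there is no ∂_3, so H_2 ≅ 0.

As a check, the Euler characteristic is 8 − 11 + 2 = -1, which agrees with 1 − 2 + 0 = -1.

Hence the Betti numbers are b_0 = 1, b_1 = 2, b_2 = 0.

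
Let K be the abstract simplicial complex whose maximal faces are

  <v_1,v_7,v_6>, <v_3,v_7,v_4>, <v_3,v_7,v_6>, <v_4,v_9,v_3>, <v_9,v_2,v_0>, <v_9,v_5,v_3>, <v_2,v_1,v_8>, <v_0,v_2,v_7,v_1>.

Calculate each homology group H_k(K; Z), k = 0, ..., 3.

H_0 ≅ Z,  H_1 ≅ Z,  H_2 = 0,  H_3 = 0.

K has 10 vertices, 20 edges, 11 triangles, 1 3-simplex.
rank ∂_0 = 0, rank ∂_1 = 9 ⇒ b_0 = 10 − 0 − 9 = 1; all invariant factors of ∂_1 are 1 so no torsion. So H_0 = Z.
rank ∂_1 = 9, rank ∂_2 = 10 ⇒ b_1 = 20 − 9 − 10 = 1; all invariant factors of ∂_2 are 1 so no torsion. So H_1 = Z.
rank ∂_2 = 10, rank ∂_3 = 1 ⇒ b_2 = 11 − 10 − 1 = 0; all invariant factors of ∂_3 are 1 so no torsion. So H_2 = 0.
rank ∂_3 = 1, rank ∂_4 = 0 ⇒ b_3 = 1 − 1 − 0 = 0. So H_3 = 0.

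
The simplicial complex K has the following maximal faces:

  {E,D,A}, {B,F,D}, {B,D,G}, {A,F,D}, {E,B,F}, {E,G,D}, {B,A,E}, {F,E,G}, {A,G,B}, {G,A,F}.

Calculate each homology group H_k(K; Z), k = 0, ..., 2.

K has 6 vertices, 15 edges, 10 triangles.
rank ∂_0 = 0, rank ∂_1 = 5 ⇒ b_0 = 6 − 0 − 5 = 1; all invariant factors of ∂_1 are 1 so no torsion. So H_0 = Z.
rank ∂_1 = 5, rank ∂_2 = 10 ⇒ b_1 = 15 − 5 − 10 = 0; ∂_2 has invariant factor(s) [2] giving torsion. So H_1 = Z_2.
rank ∂_2 = 10, rank ∂_3 = 0 ⇒ b_2 = 10 − 10 − 0 = 0. So H_2 = 0.

H_0 ≅ Z,  H_1 ≅ Z_2,  H_2 = 0.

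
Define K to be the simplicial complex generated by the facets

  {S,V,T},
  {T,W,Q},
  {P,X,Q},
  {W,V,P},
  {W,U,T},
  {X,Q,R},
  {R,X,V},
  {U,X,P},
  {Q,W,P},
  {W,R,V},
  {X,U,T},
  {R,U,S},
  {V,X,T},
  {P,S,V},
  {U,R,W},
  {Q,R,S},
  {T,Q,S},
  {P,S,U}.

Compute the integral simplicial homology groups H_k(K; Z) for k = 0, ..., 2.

Fix the vertex order P < Q < R < S < T < U < V < W < X and write every simplex with vertices in increasing order. Then dim K = 2 and the simplices of K are:

  0-simplices (9): P, Q, R, S, T, U, V, W, X
  1-simplices (27): PQ, PS, PU, PV, PW, PX, QR, QS, QT, QW, QX, RS, RU, RV, RW, RX, ST, SU, SV, TU, TV, TW, TX, UW, UX, VW, VX
  2-simplices (18): PQW, PQX, PSU, PSV, PUX, PVW, QRS, QRX, QST, QTW, RSU, RUW, RVW, RVX, STV, TUW, TUX, TVX

Hence C_0 ≅ Z^9, C_1 ≅ Z^27, C_2 ≅ Z^18.

∂_1: C_1 → C_0 is given by ∂[p,q] = [q] − [p].
This gives a 9×27 integer matrix of rank 8; reducing to Smith normal form yields diagonal entries (1,1,1,1,1,1,1,1).

∂_2: C_2 → C_1 acts by ∂[p,q,r] = [q,r] − [p,r] + [p,q]. For instance
  ∂PSV = SV − PV + PS,
  ∂TVX = VX − TX + TV.
This gives a 27×18 integer matrix of rank 17; reducing to Smith normal form yields diagonal entries (1,1,1,1,1,1,1,1,1,1,1,1,1,1,1,1,1).

From H_k ≅ ker(∂_k) / im(∂_{k+1}) we obtain:

  H_0: rank C_0 − rank ∂_1 = 9 − 8 = 1, and the invariant factors of ∂_1 are all 1, so H_0 = Z.
  H_1: rank ker ∂_1 − rank ∂_2 = (27 − 8) − 17 = 2, and the invariant factors of ∂_2 are all 1, so H_1 = Z^2.
  H_2: rank ker ∂_2 − rank ∂_3 = (18 − 17) − 0 = 1, and there is no ∂_3, so H_2 = Z.

As a check, the Euler characteristic is 9 − 27 + 18 = 0, which agrees with 1 − 2 + 1 = 0.
(K is a triangulation of the torus T^2.)

H_0 ≅ Z,  H_1 ≅ Z^2,  H_2 ≅ Z.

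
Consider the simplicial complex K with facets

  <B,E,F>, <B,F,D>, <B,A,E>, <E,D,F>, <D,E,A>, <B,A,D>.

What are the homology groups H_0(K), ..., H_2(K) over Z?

Fix the vertex order A < B < D < E < F and write every simplex with vertices in increasing order. Then dim K = 2 and the simplices of K are:

  0-simplices (5): A, B, D, E, F
  1-simplices (9): AB, AD, AE, BD, BE, BF, DE, DF, EF
  2-simplices (6): ABD, ABE, ADE, BDF, BEF, DEF

giving chain groups C_0 ≅ Z^5, C_1 ≅ Z^9, C_2 ≅ Z^6.

The boundary map ∂_1: C_1 → C_0 maps an edge to its endpoints' difference, ∂[p,q] = q − p. For instance
  ∂EF = F − E.
This gives a 5×9 integer matrix of rank 4; reducing to Smith normal form yields diagonal entries (1,1,1,1).

The boundary map ∂_2: C_2 → C_1 acts by ∂[p,q,r] = [q,r] − [p,r] + [p,q]. For instance
  ∂ABD = BD − AD + AB,
  ∂DEF = EF − DF + DE.
This gives a 9×6 integer matrix of rank 5; reducing to Smith normal form yields diagonal entries (1,1,1,1,1).

From H_k ≅ ker(∂_k) / im(∂_{k+1}) we obtain:

  H_0: rank C_0 − rank ∂_1 = 5 − 4 = 1, and the invariant factors of ∂_1 are all 1, so H_0 = Z.
  H_1: rank ker ∂_1 − rank ∂_2 = (9 − 4) − 5 = 0, and the invariant factors of ∂_2 are all 1, so H_1 = 0.
  H_2: rank ker ∂_2 − rank ∂_3 = (6 − 5) − 0 = 1, and there is no ∂_3, so H_2 = Z.

As a check, the Euler characteristic is 5 − 9 + 6 = 2, which agrees with 1 − 0 + 1 = 2.

H_0 = Z,  H_1 = 0,  H_2 = Z.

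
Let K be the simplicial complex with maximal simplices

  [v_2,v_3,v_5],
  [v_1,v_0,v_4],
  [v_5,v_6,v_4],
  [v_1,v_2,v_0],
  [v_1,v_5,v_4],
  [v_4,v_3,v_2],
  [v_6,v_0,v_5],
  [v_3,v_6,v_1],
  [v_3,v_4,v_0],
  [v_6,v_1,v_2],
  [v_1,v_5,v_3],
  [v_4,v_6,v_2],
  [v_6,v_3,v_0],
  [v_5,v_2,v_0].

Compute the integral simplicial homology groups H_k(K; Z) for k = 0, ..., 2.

Order the vertices as v_0 < v_1 < v_2 < v_3 < v_4 < v_5 < v_6. Listing each simplex with vertices in this order, K has dimension 2 with simplices:

  0-simplices (7): [v_0], [v_1], [v_2], [v_3], [v_4], [v_5], [v_6]
  1-simplices (21): (21 of them)
  2-simplices (14): (14 of them)

so the chain groups are C_0 ≅ Z^7, C_1 ≅ Z^21, C_2 ≅ Z^14.

The boundary map ∂_1: C_1 → C_0 maps an edge to its endpoints' difference, ∂[p,q] = q − p. For instance
  ∂[v_1,v_3] = [v_3] − [v_1].
The resulting 7×21 matrix has rank 6, and its Smith normal form has invariant factors (1,1,1,1,1,1).

Boundary ∂_2: C_2 → C_1 maps a triangle to the signed sum of its edges. For instance
  ∂[v_1,v_2,v_6] = [v_2,v_6] − [v_1,v_6] + [v_1,v_2],
  ∂[v_0,v_1,v_4] = [v_1,v_4] − [v_0,v_4] + [v_0,v_1].
The 21×14 boundary matrix has rank 13 and Smith normal form diag(1,1,1,1,1,1,1,1,1,1,1,1,1).

Reading off H_k = ker ∂_k / im ∂_{k+1}:

  H_0: rank C_0 − rank ∂_1 = 7 − 6 = 1, and the invariant factors of ∂_1 are all 1, so H_0 ≅ Z.
  H_1: rank ker ∂_1 − rank ∂_2 = (21 − 6) − 13 = 2, and the invariant factors of ∂_2 are all 1, so H_1 ≅ Z^2.
  H_2: rank ker ∂_2 − rank ∂_3 = (14 − 13) − 0 = 1, and there is no ∂_3, so H_2 ≅ Z.

As a check, the Euler characteristic is 7 − 21 + 14 = 0, which agrees with 1 − 2 + 1 = 0.
(K is a triangulation of the torus T^2.)

H_0 = Z,  H_1 = Z^2,  H_2 = Z.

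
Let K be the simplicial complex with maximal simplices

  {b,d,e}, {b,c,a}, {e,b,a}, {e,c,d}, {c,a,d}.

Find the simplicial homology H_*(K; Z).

H_0 ≅ Z,  H_1 ≅ Z,  H_2 = 0.

Take the total order a < b < c < d < e on the vertex set. Then K (dimension 2) consists of the simplices:

  0-simplices (5): a, b, c, d, e
  1-simplices (10): ab, ac, ad, ae, bc, bd, be, cd, ce, de
  2-simplices (5): abc, abe, acd, bde, cde

so the chain groups are C_0 ≅ Z^5, C_1 ≅ Z^10, C_2 ≅ Z^5.

Boundary ∂_1: C_1 → C_0 sends each edge [p,q] (with p < q) to q − p. For instance
  ∂bd = d − b.
The resulting 5×10 matrix has rank 4, and its Smith normal form has invariant factors (1,1,1,1).

Boundary ∂_2: C_2 → C_1 sends each 2-simplex [p,q,r] to [q,r] − [p,r] + [p,q]. For instance
  ∂bde = de − be + bd,
  ∂acd = cd − ad + ac.
The 10×5 boundary matrix has rank 5 and Smith normal form diag(1,1,1,1,1).

Reading off H_k = ker ∂_k / im ∂_{k+1}:

  H_0: rank C_0 − rank ∂_1 = 5 − 4 = 1, and the invariant factors of ∂_1 are all 1, so H_0 ≅ Z.
  H_1: rank ker ∂_1 − rank ∂_2 = (10 − 4) − 5 = 1, and the invariant factors of ∂_2 are all 1, so H_1 ≅ Z.
  H_2: rank ker ∂_2 − rank ∂_3 = (5 − 5) − 0 = 0, and there is no ∂_3, so H_2 ≅ 0.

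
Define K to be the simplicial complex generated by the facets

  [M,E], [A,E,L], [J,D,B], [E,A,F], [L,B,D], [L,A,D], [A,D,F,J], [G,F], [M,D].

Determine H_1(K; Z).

H_1 ≅ Z.

Take the total order A < B < D < E < F < G < J < L < M on the vertex set. Then K (dimension 3) consists of the simplices:

  0-simplices (9): A, B, D, E, F, G, J, L, M
  1-simplices (17): AD, AE, AF, AJ, AL, BD, BJ, BL, DF, DJ, DL, DM, EF, EL, EM, FG, FJ
  2-simplices (9): ADF, ADJ, ADL, AEF, AEL, AFJ, BDJ, BDL, DFJ
  3-simplices (1): ADFJ

giving chain groups C_0 ≅ Z^9, C_1 ≅ Z^17, C_2 ≅ Z^9, C_3 ≅ Z^1.

Boundary ∂_1: C_1 → C_0 is given by ∂[p,q] = [q] − [p]. For instance
  ∂EM = M − E.
As a 9×17 matrix over Z this has rank 8, with invariant factors (1,1,1,1,1,1,1,1).

∂_2: C_2 → C_1 maps a triangle to the signed sum of its edges. For instance
  ∂ADF = DF − AF + AD,
  ∂BDL = DL − BL + BD.
This gives a 17×9 integer matrix of rank 8; reducing to Smith normal form yields diagonal entries (1,1,1,1,1,1,1,1).

∂_3: C_3 → C_2 sends each 3-simplex σ to the alternating sum Σ_i (−1)^i (σ with its i-th vertex removed). For instance
  ∂ADFJ = DFJ − AFJ + ADJ − ADF.
The resulting 9×1 matrix has rank 1, and its Smith normal form has invariant factors (1).

Computing H_k = (kernel of ∂_k) / (image of ∂_{k+1}):

  H_1: rank ker ∂_1 − rank ∂_2 = (17 − 8) − 8 = 1, and the invariant factors of ∂_2 are all 1, so H_1 = Z.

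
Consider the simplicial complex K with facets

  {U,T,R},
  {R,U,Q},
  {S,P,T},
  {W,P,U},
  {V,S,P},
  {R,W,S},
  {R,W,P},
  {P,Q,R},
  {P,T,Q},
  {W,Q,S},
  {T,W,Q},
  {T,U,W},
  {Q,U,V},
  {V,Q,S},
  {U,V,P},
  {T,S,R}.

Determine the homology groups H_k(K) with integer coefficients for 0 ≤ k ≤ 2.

H_0 = Z,  H_1 = Z^2,  H_2 = Z.

We work with the vertex ordering P < Q < R < S < T < U < V < W. The simplices of K, each written with vertices in increasing order, are:

  0-simplices (8): P, Q, R, S, T, U, V, W
  1-simplices (24): PQ, PR, PS, PT, PU, PV, PW, QR, QS, QT, QU, QV, QW, RS, RT, RU, RW, ST, SV, SW, TU, TW, UV, UW
  2-simplices (16): PQR, PQT, PRW, PST, PSV, PUV, PUW, QRU, QSV, QSW, QTW, QUV, RST, RSW, RTU, TUW

giving chain groups C_0 ≅ Z^8, C_1 ≅ Z^24, C_2 ≅ Z^16.

Boundary ∂_1: C_1 → C_0 maps an edge to its endpoints' difference, ∂[p,q] = q − p. For instance
  ∂SW = W − S.
The 8×24 boundary matrix has rank 7 and Smith normal form diag(1,1,1,1,1,1,1).

Boundary ∂_2: C_2 → C_1 acts by ∂[p,q,r] = [q,r] − [p,r] + [p,q]. For instance
  ∂QRU = RU − QU + QR,
  ∂TUW = UW − TW + TU.
The resulting 24×16 matrix has rank 15, and its Smith normal form has invariant factors (1,1,1,1,1,1,1,1,1,1,1,1,1,1,1).

Reading off H_k = ker ∂_k / im ∂_{k+1}:

  H_0: rank C_0 − rank ∂_1 = 8 − 7 = 1, and the invariant factors of ∂_1 are all 1, so H_0 ≅ Z.
  H_1: rank ker ∂_1 − rank ∂_2 = (24 − 7) − 15 = 2, and the invariant factors of ∂_2 are all 1, so H_1 ≅ Z^2.
  H_2: rank ker ∂_2 − rank ∂_3 = (16 − 15) − 0 = 1, and there is no ∂_3, so H_2 ≅ Z.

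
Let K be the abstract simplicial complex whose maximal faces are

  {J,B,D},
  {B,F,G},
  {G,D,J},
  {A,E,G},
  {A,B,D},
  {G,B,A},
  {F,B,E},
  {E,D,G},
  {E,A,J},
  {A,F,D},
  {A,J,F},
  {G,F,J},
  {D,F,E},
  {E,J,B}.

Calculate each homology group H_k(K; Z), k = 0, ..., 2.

H_0 ≅ Z,  H_1 ≅ Z^2,  H_2 ≅ Z.

Fix the vertex order A < B < D < E < F < G < J and write every simplex with vertices in increasing order. Then dim K = 2 and the simplices of K are:

  0-simplices (7): A, B, D, E, F, G, J
  1-simplices (21): AB, AD, AE, AF, AG, AJ, BD, BE, BF, BG, BJ, DE, DF, DG, DJ, EF, EG, EJ, FG, FJ, GJ
  2-simplices (14): ABD, ABG, ADF, AEG, AEJ, AFJ, BDJ, BEF, BEJ, BFG, DEF, DEG, DGJ, FGJ

giving chain groups C_0 ≅ Z^7, C_1 ≅ Z^21, C_2 ≅ Z^14.

∂_1: C_1 → C_0 is given by ∂[p,q] = [q] − [p]. For instance
  ∂EJ = J − E.
The 7×21 boundary matrix has rank 6 and Smith normal form diag(1,1,1,1,1,1).

∂_2: C_2 → C_1 acts by ∂[p,q,r] = [q,r] − [p,r] + [p,q]. For instance
  ∂DEF = EF − DF + DE,
  ∂BEJ = EJ − BJ + BE.
The 21×14 boundary matrix has rank 13 and Smith normal form diag(1,1,1,1,1,1,1,1,1,1,1,1,1).

Now H_k = ker ∂_k / im ∂_{k+1}, so:

  H_0: rank C_0 − rank ∂_1 = 7 − 6 = 1, and the invariant factors of ∂_1 are all 1, so H_0 ≅ Z.
  H_1: rank ker ∂_1 − rank ∂_2 = (21 − 6) − 13 = 2, and the invariant factors of ∂_2 are all 1, so H_1 ≅ Z^2.
  H_2: rank ker ∂_2 − rank ∂_3 = (14 − 13) − 0 = 1, and there is no ∂_3, so H_2 ≅ Z.

As a check, the Euler characteristic is 7 − 21 + 14 = 0, which agrees with 1 − 2 + 1 = 0.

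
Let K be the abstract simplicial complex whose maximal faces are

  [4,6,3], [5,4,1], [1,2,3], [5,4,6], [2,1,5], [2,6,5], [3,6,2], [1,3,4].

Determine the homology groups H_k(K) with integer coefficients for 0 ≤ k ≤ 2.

H_0 ≅ Z,  H_1 = 0,  H_2 ≅ Z.

Fix the vertex order 1 < 2 < 3 < 4 < 5 < 6 and write every simplex with vertices in increasing order. Then dim K = 2 and the simplices of K are:

  0-simplices (6): [1], [2], [3], [4], [5], [6]
  1-simplices (12): [1,2], [1,3], [1,4], [1,5], [2,3], [2,5], [2,6], [3,4], [3,6], [4,5], [4,6], [5,6]
  2-simplices (8): [1,2,3], [1,2,5], [1,3,4], [1,4,5], [2,3,6], [2,5,6], [3,4,6], [4,5,6]

so the chain groups are C_0 ≅ Z^6, C_1 ≅ Z^12, C_2 ≅ Z^8.

The boundary map ∂_1: C_1 → C_0 maps an edge to its endpoints' difference, ∂[p,q] = q − p. For instance
  ∂[2,3] = [3] − [2].
As a 6×12 matrix over Z this has rank 5, with invariant factors (1,1,1,1,1).

∂_2: C_2 → C_1 acts by ∂[p,q,r] = [q,r] − [p,r] + [p,q]. For instance
  ∂[1,3,4] = [3,4] − [1,4] + [1,3],
  ∂[4,5,6] = [5,6] − [4,6] + [4,5].
The 12×8 boundary matrix has rank 7 and Smith normal form diag(1,1,1,1,1,1,1).

Now H_k = ker ∂_k / im ∂_{k+1}, so:

  H_0: rank C_0 − rank ∂_1 = 6 − 5 = 1, and the invariant factors of ∂_1 are all 1, so H_0 ≅ Z.
  H_1: rank ker ∂_1 − rank ∂_2 = (12 − 5) − 7 = 0, and the invariant factors of ∂_2 are all 1, so H_1 ≅ 0.
  H_2: rank ker ∂_2 − rank ∂_3 = (8 − 7) − 0 = 1, and there is no ∂_3, so H_2 ≅ Z.

(K is a triangulation of the 2-sphere S^2.)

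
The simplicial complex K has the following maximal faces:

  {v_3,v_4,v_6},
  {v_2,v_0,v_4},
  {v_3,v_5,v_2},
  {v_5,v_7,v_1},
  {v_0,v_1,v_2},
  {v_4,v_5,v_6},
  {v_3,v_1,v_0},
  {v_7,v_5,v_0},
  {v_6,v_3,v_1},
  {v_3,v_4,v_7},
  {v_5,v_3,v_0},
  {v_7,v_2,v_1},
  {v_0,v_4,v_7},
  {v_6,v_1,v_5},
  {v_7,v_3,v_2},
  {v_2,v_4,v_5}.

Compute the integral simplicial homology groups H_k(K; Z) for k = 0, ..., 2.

H_0 = Z,  H_1 = Z^2,  H_2 = Z.

Take the total order v_0 < v_1 < v_2 < v_3 < v_4 < v_5 < v_6 < v_7 on the vertex set. Then K (dimension 2) consists of the simplices:

  0-simplices (8): [v_0], [v_1], [v_2], [v_3], [v_4], [v_5], [v_6], [v_7]
  1-simplices (24): (24 of them)
  2-simplices (16): (16 of them)

Hence C_0 ≅ Z^8, C_1 ≅ Z^24, C_2 ≅ Z^16.

The boundary map ∂_1: C_1 → C_0 is given by ∂[p,q] = [q] − [p].
As a 8×24 matrix over Z this has rank 7, with invariant factors (1,1,1,1,1,1,1).

Boundary ∂_2: C_2 → C_1 maps a triangle to the signed sum of its edges. For instance
  ∂[v_0,v_1,v_3] = [v_1,v_3] − [v_0,v_3] + [v_0,v_1],
  ∂[v_1,v_5,v_6] = [v_5,v_6] − [v_1,v_6] + [v_1,v_5].
This gives a 24×16 integer matrix of rank 15; reducing to Smith normal form yields diagonal entries (1,1,1,1,1,1,1,1,1,1,1,1,1,1,1).

Now H_k = ker ∂_k / im ∂_{k+1}, so:

  H_0: rank C_0 − rank ∂_1 = 8 − 7 = 1, and the invariant factors of ∂_1 are all 1, so H_0 ≅ Z.
  H_1: rank ker ∂_1 − rank ∂_2 = (24 − 7) − 15 = 2, and the invariant factors of ∂_2 are all 1, so H_1 ≅ Z^2.
  H_2: rank ker ∂_2 − rank ∂_3 = (16 − 15) − 0 = 1, and there is no ∂_3, so H_2 ≅ Z.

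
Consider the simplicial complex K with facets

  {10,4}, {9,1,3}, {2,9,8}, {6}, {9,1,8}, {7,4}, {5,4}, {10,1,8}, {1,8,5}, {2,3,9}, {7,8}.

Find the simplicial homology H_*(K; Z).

K has 10 vertices, 16 edges, 6 triangles.
rank ∂_0 = 0, rank ∂_1 = 8 ⇒ b_0 = 10 − 0 − 8 = 2; all invariant factors of ∂_1 are 1 so no torsion. So H_0 ≅ Z^2.
rank ∂_1 = 8, rank ∂_2 = 6 ⇒ b_1 = 16 − 8 − 6 = 2; all invariant factors of ∂_2 are 1 so no torsion. So H_1 ≅ Z^2.
rank ∂_2 = 6, rank ∂_3 = 0 ⇒ b_2 = 6 − 6 − 0 = 0. So H_2 ≅ 0.

H_0 ≅ Z^2,  H_1 ≅ Z^2,  H_2 = 0.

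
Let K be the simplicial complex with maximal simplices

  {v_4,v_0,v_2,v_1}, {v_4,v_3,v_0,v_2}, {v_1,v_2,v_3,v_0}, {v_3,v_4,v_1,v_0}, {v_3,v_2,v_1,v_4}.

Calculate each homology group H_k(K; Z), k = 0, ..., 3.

We work with the vertex ordering v_0 < v_1 < v_2 < v_3 < v_4. The simplices of K, each written with vertices in increasing order, are:

  0-simplices (5): [v_0], [v_1], [v_2], [v_3], [v_4]
  1-simplices (10): [v_0,v_1], [v_0,v_2], [v_0,v_3], [v_0,v_4], [v_1,v_2], [v_1,v_3], [v_1,v_4], [v_2,v_3], [v_2,v_4], [v_3,v_4]
  2-simplices (10): [v_0,v_1,v_2], [v_0,v_1,v_3], [v_0,v_1,v_4], [v_0,v_2,v_3], [v_0,v_2,v_4], [v_0,v_3,v_4], [v_1,v_2,v_3], [v_1,v_2,v_4], [v_1,v_3,v_4], [v_2,v_3,v_4]
  3-simplices (5): [v_0,v_1,v_2,v_3], [v_0,v_1,v_2,v_4], [v_0,v_1,v_3,v_4], [v_0,v_2,v_3,v_4], [v_1,v_2,v_3,v_4]

Hence C_0 ≅ Z^5, C_1 ≅ Z^10, C_2 ≅ Z^10, C_3 ≅ Z^5.

∂_1: C_1 → C_0 is given by ∂[p,q] = [q] − [p]. For instance
  ∂[v_3,v_4] = [v_4] − [v_3].
As a 5×10 matrix over Z this has rank 4, with invariant factors (1,1,1,1).

Boundary ∂_2: C_2 → C_1 maps a triangle to the signed sum of its edges. For instance
  ∂[v_1,v_2,v_3] = [v_2,v_3] − [v_1,v_3] + [v_1,v_2],
  ∂[v_0,v_2,v_3] = [v_2,v_3] − [v_0,v_3] + [v_0,v_2].
The resulting 10×10 matrix has rank 6, and its Smith normal form has invariant factors (1,1,1,1,1,1).

Boundary ∂_3: C_3 → C_2 sends each 3-simplex σ to the alternating sum Σ_i (−1)^i (σ with its i-th vertex removed). For instance
  ∂[v_0,v_1,v_3,v_4] = [v_1,v_3,v_4] − [v_0,v_3,v_4] + [v_0,v_1,v_4] − [v_0,v_1,v_3],
  ∂[v_0,v_1,v_2,v_3] = [v_1,v_2,v_3] − [v_0,v_2,v_3] + [v_0,v_1,v_3] − [v_0,v_1,v_2].
As a 10×5 matrix over Z this has rank 4, with invariant factors (1,1,1,1).

Now H_k = ker ∂_k / im ∂_{k+1}, so:

  H_0: rank C_0 − rank ∂_1 = 5 − 4 = 1, and the invariant factors of ∂_1 are all 1, so H_0 ≅ Z.
  H_1: rank ker ∂_1 − rank ∂_2 = (10 − 4) − 6 = 0, and the invariant factors of ∂_2 are all 1, so H_1 ≅ 0.
  H_2: rank ker ∂_2 − rank ∂_3 = (10 − 6) − 4 = 0, and the invariant factors of ∂_3 are all 1, so H_2 ≅ 0.
  H_3: rank ker ∂_3 − rank ∂_4 = (5 − 4) − 0 = 1, and there is no ∂_4, so H_3 ≅ Z.

As a check, the Euler characteristic is 5 − 10 + 10 − 5 = 0, which agrees with 1 − 0 + 0 − 1 = 0.

H_0 ≅ Z,  H_1 = 0,  H_2 = 0,  H_3 ≅ Z.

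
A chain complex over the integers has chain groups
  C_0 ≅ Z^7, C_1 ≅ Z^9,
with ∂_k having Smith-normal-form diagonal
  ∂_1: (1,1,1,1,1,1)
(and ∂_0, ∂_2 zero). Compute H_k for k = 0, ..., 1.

H_0 ≅ Z,  H_1 ≅ Z^3.

H_0: b_0 = 7 − 0 − 6 = 1; torsion from ∂_1 factors > 1: none. So H_0 ≅ Z.
H_1: b_1 = 9 − 6 − 0 = 3; torsion from ∂_2 factors > 1: none. So H_1 ≅ Z^3.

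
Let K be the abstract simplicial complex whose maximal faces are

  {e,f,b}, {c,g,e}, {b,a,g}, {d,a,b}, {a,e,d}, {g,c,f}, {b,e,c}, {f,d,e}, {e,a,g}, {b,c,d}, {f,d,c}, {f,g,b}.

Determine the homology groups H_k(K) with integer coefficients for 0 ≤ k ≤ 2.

K has 7 vertices, 18 edges, 12 triangles.
rank ∂_0 = 0, rank ∂_1 = 6 ⇒ b_0 = 7 − 0 − 6 = 1; all invariant factors of ∂_1 are 1 so no torsion. So H_0 = Z.
rank ∂_1 = 6, rank ∂_2 = 12 ⇒ b_1 = 18 − 6 − 12 = 0; ∂_2 has invariant factor(s) [2] giving torsion. So H_1 = Z/2.
rank ∂_2 = 12, rank ∂_3 = 0 ⇒ b_2 = 12 − 12 − 0 = 0. So H_2 = 0.

H_0 = Z,  H_1 = Z/2,  H_2 = 0.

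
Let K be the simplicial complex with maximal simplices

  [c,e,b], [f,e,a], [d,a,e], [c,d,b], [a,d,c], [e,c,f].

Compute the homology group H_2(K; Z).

Take the total order a < b < c < d < e < f on the vertex set. Then K (dimension 2) consists of the simplices:

  0-simplices (6): a, b, c, d, e, f
  1-simplices (12): ac, ad, ae, af, bc, bd, be, cd, ce, cf, de, ef
  2-simplices (6): acd, ade, aef, bcd, bce, cef

Hence C_0 ≅ Z^6, C_1 ≅ Z^12, C_2 ≅ Z^6.

Boundary ∂_1: C_1 → C_0 sends each edge [p,q] (with p < q) to q − p.
The 6×12 boundary matrix has rank 5 and Smith normal form diag(1,1,1,1,1).

Boundary ∂_2: C_2 → C_1 sends each 2-simplex [p,q,r] to [q,r] − [p,r] + [p,q]. For instance
  ∂aef = ef − af + ae,
  ∂cef = ef − cf + ce.
As a 12×6 matrix over Z this has rank 6, with invariant factors (1,1,1,1,1,1).

From H_k ≅ ker(∂_k) / im(∂_{k+1}) we obtain:

  H_2: rank ker ∂_2 − rank ∂_3 = (6 − 6) − 0 = 0, and there is no ∂_3, so H_2 ≅ 0.

(K is a triangulation of the cylinder S^1 x I.)

H_2 ≅ 0.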